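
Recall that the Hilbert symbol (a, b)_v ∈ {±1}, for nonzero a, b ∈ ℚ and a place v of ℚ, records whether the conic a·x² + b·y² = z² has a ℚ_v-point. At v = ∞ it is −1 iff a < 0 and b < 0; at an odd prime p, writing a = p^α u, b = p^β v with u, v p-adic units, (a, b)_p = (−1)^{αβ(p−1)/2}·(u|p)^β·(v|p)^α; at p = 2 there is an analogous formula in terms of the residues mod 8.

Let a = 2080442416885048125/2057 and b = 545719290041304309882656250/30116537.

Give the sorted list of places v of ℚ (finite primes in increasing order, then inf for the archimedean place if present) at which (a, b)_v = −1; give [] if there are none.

[2, 23]

Mod squares: a ≡ 81141, b ≡ 354586170. Check v ∈ {∞, 2, 3, 5, 7, 11, 13, 17, 19, 23, 37, 43}.
v=37: a=37^1·(≡33), b=37^1·(≡16) mod 37; (33|37)=+1, (16|37)=+1; (−1)^{1·1·18}·(+1)^1·(+1)^1 = +1.
v=19: a=19^2·(≡7), b=19^3·(≡12) mod 19; (7|19)=+1, (12|19)=-1; (−1)^{2·3·9}·(+1)^3·(-1)^2 = +1.
v=3: a=3^3·(≡2), b=3^3·(≡1) mod 3; (2|3)=-1, (1|3)=+1; (−1)^{3·3·1}·(-1)^3·(+1)^3 = +1.
v=23: a=23^2·(≡22), b=23^3·(≡20) mod 23; (22|23)=-1, (20|23)=-1; (−1)^{2·3·11}·(-1)^3·(-1)^2 = -1.
v=43: a=43^1·(≡31), b=43^1·(≡34) mod 43; (31|43)=+1, (34|43)=-1; (−1)^{1·1·21}·(+1)^1·(-1)^1 = +1.
v=2: v_2(a)=0, v_2(b)=1; units ≡ 5, 5 (mod 8); ε·ε+αω+βω = 0·0+0·1+1·1 ≡ 1  ⇒  (a,b)_2 = -1.
v=13: a=13^2·(≡11), b=13^2·(≡12) mod 13; (11|13)=-1, (12|13)=+1; (−1)^{2·2·6}·(-1)^2·(+1)^2 = +1.
v=7: a=7^4·(≡1), b=7^8·(≡2) mod 7; (1|7)=+1, (2|7)=+1; (−1)^{4·8·3}·(+1)^8·(+1)^4 = +1.
v=11: a=11^-2·(≡5), b=11^-6·(≡3) mod 11; (5|11)=+1, (3|11)=+1; (−1)^{-2·-6·5}·(+1)^-6·(+1)^-2 = +1.
v=∞: 81141 > 0 and 354586170 > 0  ⇒  (a,b)_∞ = +1.
v=5: a=5^4·(≡1), b=5^7·(≡4) mod 5; (1|5)=+1, (4|5)=+1; (−1)^{4·7·2}·(+1)^7·(+1)^4 = +1.
v=17: a=17^-1·(≡8), b=17^-1·(≡13) mod 17; (8|17)=+1, (13|17)=+1; (−1)^{-1·-1·8}·(+1)^-1·(+1)^-1 = +1.
Ram(81141, 354586170) = {2, 23}; no ℚ_2-point on the conic.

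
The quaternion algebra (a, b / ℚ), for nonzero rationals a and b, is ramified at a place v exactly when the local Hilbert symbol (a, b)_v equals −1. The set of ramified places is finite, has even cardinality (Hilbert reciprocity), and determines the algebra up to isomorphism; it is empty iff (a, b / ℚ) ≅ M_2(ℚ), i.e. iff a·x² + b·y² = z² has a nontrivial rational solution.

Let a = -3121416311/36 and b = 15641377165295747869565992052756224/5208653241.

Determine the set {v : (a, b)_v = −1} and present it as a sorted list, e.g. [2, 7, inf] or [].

(a, b) ≡ (-18469919, 757266679) mod (ℚ^×)²; places V = {2, 3, 7, 11, 13, 19, 37, 41, 43, 47, ∞}.
(a,b)_2: α=-2, β=8; u≡1, v≡7 (mod 8); ε(u)ε(v)=0·1, αω(v)=-2·0, βω(u)=8·0; sum ≡ 0  ⇒  +1.
(a,b)_19: α=1, u≡15; β=3, v≡10 (mod 19); (15|19)=-1, (10|19)=-1; sign (−1)^1·-1^3·-1^1 = -1.
(a,b)_13: α=3, u≡2; β=9, v≡3 (mod 13); (2|13)=-1, (3|13)=+1; sign (−1)^0·-1^9·+1^3 = -1.
(a,b)_3: α=-2, u≡1; β=-16, v≡1 (mod 3); (1|3)=+1, (1|3)=+1; sign (−1)^0·+1^-16·+1^-2 = +1.
(a,b)_37: α=1, u≡13; β=3, v≡6 (mod 37); (13|37)=-1, (6|37)=-1; sign (−1)^0·-1^3·-1^1 = +1.
(a,b)_11: α=0, u≡3; β=-2, v≡1 (mod 11); (3|11)=+1, (1|11)=+1; sign (−1)^0·+1^-2·+1^0 = +1.
(a,b)_43: α=1, u≡22; β=3, v≡11 (mod 43); (22|43)=-1, (11|43)=+1; sign (−1)^1·-1^3·+1^1 = +1.
(a,b)_47: α=1, u≡34; β=3, v≡18 (mod 47); (34|47)=+1, (18|47)=+1; sign (−1)^1·+1^3·+1^1 = -1.
(a,b)_7: α=0, u≡1; β=2, v≡4 (mod 7); (1|7)=+1, (4|7)=+1; sign (−1)^0·+1^2·+1^0 = +1.
(a,b)_41: α=0, u≡34; β=1, v≡11 (mod 41); (34|41)=-1, (11|41)=-1; sign (−1)^0·-1^1·-1^0 = -1.
(a,b)_∞: sgn(-18469919)=−, sgn(757266679)=+, so +1.
Ram(-18469919, 757266679) = {13, 19, 41, 47}; no ℚ_13-point on the conic.

[13, 19, 41, 47]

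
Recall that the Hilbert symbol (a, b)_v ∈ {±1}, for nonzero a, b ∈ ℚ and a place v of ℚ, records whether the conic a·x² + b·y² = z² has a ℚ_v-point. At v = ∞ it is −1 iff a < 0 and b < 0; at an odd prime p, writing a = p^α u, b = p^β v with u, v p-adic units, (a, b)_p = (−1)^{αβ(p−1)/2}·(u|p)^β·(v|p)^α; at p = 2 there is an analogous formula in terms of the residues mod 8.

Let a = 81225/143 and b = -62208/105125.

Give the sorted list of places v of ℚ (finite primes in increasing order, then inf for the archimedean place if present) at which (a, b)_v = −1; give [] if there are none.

(a, b) ≡ (143, -15) mod (ℚ^×)²; places V = {2, 3, 5, 11, 13, 19, 29, ∞}.
(a,b)_∞: sgn(143)=+, sgn(-15)=−, so +1.
(a,b)_29: α=0, u≡2; β=-2, v≡19 (mod 29); (2|29)=-1, (19|29)=-1; sign (−1)^0·-1^-2·-1^0 = +1.
(a,b)_19: α=2, u≡13; β=0, v≡1 (mod 19); (13|19)=-1, (1|19)=+1; sign (−1)^0·-1^0·+1^2 = +1.
(a,b)_11: α=-1, u≡6; β=0, v≡7 (mod 11); (6|11)=-1, (7|11)=-1; sign (−1)^0·-1^0·-1^-1 = -1.
(a,b)_13: α=-1, u≡6; β=0, v≡7 (mod 13); (6|13)=-1, (7|13)=-1; sign (−1)^0·-1^0·-1^-1 = -1.
(a,b)_2: α=0, β=8; u≡7, v≡1 (mod 8); ε(u)ε(v)=1·0, αω(v)=0·0, βω(u)=8·0; sum ≡ 0  ⇒  +1.
(a,b)_3: α=2, u≡2; β=5, v≡1 (mod 3); (2|3)=-1, (1|3)=+1; sign (−1)^0·-1^5·+1^2 = -1.
(a,b)_5: α=2, u≡3; β=-3, v≡2 (mod 5); (3|5)=-1, (2|5)=-1; sign (−1)^0·-1^-3·-1^2 = -1.
Ram(143, -15) = {3, 5, 11, 13}; no ℚ_3-point on the conic.

[3, 5, 11, 13]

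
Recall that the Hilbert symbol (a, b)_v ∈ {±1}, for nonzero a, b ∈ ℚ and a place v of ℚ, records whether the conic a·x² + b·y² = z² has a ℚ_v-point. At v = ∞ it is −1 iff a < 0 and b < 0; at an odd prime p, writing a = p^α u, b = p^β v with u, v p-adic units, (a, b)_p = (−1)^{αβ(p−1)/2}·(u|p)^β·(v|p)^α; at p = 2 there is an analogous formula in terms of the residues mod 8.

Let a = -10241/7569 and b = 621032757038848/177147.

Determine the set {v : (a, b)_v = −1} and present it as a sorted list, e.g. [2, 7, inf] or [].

[11, 17]

Mod squares: a ≡ -209, b ≡ 28101. Check v ∈ {∞, 2, 3, 7, 11, 17, 19, 29}.
v=2: v_2(a)=0, v_2(b)=8; units ≡ 7, 5 (mod 8); ε·ε+αω+βω = 1·0+0·1+8·0 ≡ 0  ⇒  (a,b)_2 = +1.
v=3: a=3^-2·(≡1), b=3^-11·(≡1) mod 3; (1|3)=+1, (1|3)=+1; (−1)^{-2·-11·1}·(+1)^-11·(+1)^-2 = +1.
v=29: a=29^-2·(≡6), b=29^1·(≡14) mod 29; (6|29)=+1, (14|29)=-1; (−1)^{-2·1·14}·(+1)^1·(-1)^-2 = +1.
v=7: a=7^2·(≡4), b=7^2·(≡3) mod 7; (4|7)=+1, (3|7)=-1; (−1)^{2·2·3}·(+1)^2·(-1)^2 = +1.
v=17: a=17^0·(≡11), b=17^1·(≡2) mod 17; (11|17)=-1, (2|17)=+1; (−1)^{0·1·8}·(-1)^1·(+1)^0 = -1.
v=19: a=19^1·(≡18), b=19^3·(≡7) mod 19; (18|19)=-1, (7|19)=+1; (−1)^{1·3·9}·(-1)^3·(+1)^1 = +1.
v=∞: -209 < 0 and 28101 > 0  ⇒  (a,b)_∞ = +1.
v=11: a=11^1·(≡4), b=11^4·(≡6) mod 11; (4|11)=+1, (6|11)=-1; (−1)^{1·4·5}·(+1)^4·(-1)^1 = -1.
(-209, 28101 / ℚ) ramifies at {11, 17}: a division algebra.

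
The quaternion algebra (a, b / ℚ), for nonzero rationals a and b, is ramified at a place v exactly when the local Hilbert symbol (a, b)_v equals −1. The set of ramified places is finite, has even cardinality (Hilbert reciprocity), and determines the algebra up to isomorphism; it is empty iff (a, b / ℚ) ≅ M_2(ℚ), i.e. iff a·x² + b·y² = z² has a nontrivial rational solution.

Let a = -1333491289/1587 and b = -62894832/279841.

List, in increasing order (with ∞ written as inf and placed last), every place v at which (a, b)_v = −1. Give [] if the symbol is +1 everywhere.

(a, b) ≡ (-3, -663) mod (ℚ^×)²; places V = {2, 3, 7, 11, 13, 17, 23, 53, ∞}.
(a,b)_13: α=2, u≡12; β=1, v≡1 (mod 13); (12|13)=+1, (1|13)=+1; sign (−1)^0·+1^1·+1^2 = +1.
(a,b)_7: α=0, u≡2; β=2, v≡4 (mod 7); (2|7)=+1, (4|7)=+1; sign (−1)^0·+1^2·+1^0 = +1.
(a,b)_2: α=0, β=4; u≡5, v≡1 (mod 8); ε(u)ε(v)=0·0, αω(v)=0·0, βω(u)=4·1; sum ≡ 0  ⇒  +1.
(a,b)_∞: sgn(-3)=−, sgn(-663)=−, so -1.
(a,b)_3: α=-1, u≡2; β=1, v≡1 (mod 3); (2|3)=-1, (1|3)=+1; sign (−1)^1·-1^1·+1^-1 = +1.
(a,b)_23: α=-2, u≡22; β=-4, v≡2 (mod 23); (22|23)=-1, (2|23)=+1; sign (−1)^0·-1^-4·+1^-2 = +1.
(a,b)_17: α=0, u≡14; β=1, v≡12 (mod 17); (14|17)=-1, (12|17)=-1; sign (−1)^0·-1^1·-1^0 = -1.
(a,b)_53: α=4, u≡21; β=0, v≡3 (mod 53); (21|53)=-1, (3|53)=-1; sign (−1)^0·-1^0·-1^4 = +1.
(a,b)_11: α=0, u≡8; β=2, v≡2 (mod 11); (8|11)=-1, (2|11)=-1; sign (−1)^0·-1^2·-1^0 = +1.
Ram(-3, -663) = {17, ∞}; no ℚ_17-point on the conic.

[17, inf]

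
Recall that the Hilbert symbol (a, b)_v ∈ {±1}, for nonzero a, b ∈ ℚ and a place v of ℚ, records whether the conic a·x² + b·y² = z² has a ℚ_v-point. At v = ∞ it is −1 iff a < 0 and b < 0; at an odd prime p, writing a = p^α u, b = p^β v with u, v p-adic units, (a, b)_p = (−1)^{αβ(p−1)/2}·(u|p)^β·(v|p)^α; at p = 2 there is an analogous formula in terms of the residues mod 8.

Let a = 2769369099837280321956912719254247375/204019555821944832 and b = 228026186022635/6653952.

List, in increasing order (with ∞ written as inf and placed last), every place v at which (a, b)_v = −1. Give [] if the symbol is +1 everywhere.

[5, 11]

Mod squares: a ≡ 368590, b ≡ 190561030. Check v ∈ {∞, 2, 3, 5, 7, 11, 13, 17, 19, 29, 31, 41, 47}.
v=3: a=3^-6·(≡1), b=3^-2·(≡1) mod 3; (1|3)=+1, (1|3)=+1; (−1)^{-6·-2·1}·(+1)^-2·(+1)^-6 = +1.
v=41: a=41^3·(≡27), b=41^1·(≡24) mod 41; (27|41)=-1, (24|41)=-1; (−1)^{3·1·20}·(-1)^1·(-1)^3 = +1.
v=5: a=5^3·(≡2), b=5^1·(≡1) mod 5; (2|5)=-1, (1|5)=+1; (−1)^{3·1·2}·(-1)^1·(+1)^3 = -1.
v=31: a=31^3·(≡29), b=31^1·(≡25) mod 31; (29|31)=-1, (25|31)=+1; (−1)^{3·1·15}·(-1)^1·(+1)^3 = +1.
v=17: a=17^6·(≡13), b=17^2·(≡11) mod 17; (13|17)=+1, (11|17)=-1; (−1)^{6·2·8}·(+1)^2·(-1)^6 = +1.
v=29: a=29^3·(≡8), b=29^1·(≡21) mod 29; (8|29)=-1, (21|29)=-1; (−1)^{3·1·14}·(-1)^1·(-1)^3 = +1.
v=2: v_2(a)=-31, v_2(b)=-11; units ≡ 7, 3 (mod 8); ε·ε+αω+βω = 1·1+-31·1+-11·0 ≡ 0  ⇒  (a,b)_2 = +1.
v=11: a=11^2·(≡2), b=11^1·(≡6) mod 11; (2|11)=-1, (6|11)=-1; (−1)^{2·1·5}·(-1)^1·(-1)^2 = -1.
v=∞: 368590 > 0 and 190561030 > 0  ⇒  (a,b)_∞ = +1.
v=7: a=7^4·(≡5), b=7^2·(≡4) mod 7; (5|7)=-1, (4|7)=+1; (−1)^{4·2·3}·(-1)^2·(+1)^4 = +1.
v=13: a=13^4·(≡10), b=13^2·(≡12) mod 13; (10|13)=+1, (12|13)=+1; (−1)^{4·2·6}·(+1)^2·(+1)^4 = +1.
v=19: a=19^-4·(≡4), b=19^-2·(≡6) mod 19; (4|19)=+1, (6|19)=+1; (−1)^{-4·-2·9}·(+1)^-2·(+1)^-4 = +1.
v=47: a=47^2·(≡1), b=47^1·(≡29) mod 47; (1|47)=+1, (29|47)=-1; (−1)^{2·1·23}·(+1)^1·(-1)^2 = +1.
(368590, 190561030 / ℚ) ramifies at {5, 11}: a division algebra.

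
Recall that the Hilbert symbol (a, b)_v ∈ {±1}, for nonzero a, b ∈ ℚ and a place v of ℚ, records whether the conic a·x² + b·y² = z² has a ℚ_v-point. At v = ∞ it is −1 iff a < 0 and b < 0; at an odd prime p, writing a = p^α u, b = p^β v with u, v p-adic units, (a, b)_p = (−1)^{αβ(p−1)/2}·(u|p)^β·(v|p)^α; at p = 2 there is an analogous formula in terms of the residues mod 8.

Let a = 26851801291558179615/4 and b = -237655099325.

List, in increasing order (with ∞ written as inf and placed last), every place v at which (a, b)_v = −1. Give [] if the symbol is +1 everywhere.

(a, b) ≡ (6815, -5117) mod (ℚ^×)²; places V = {2, 3, 5, 7, 17, 29, 43, 47, ∞}.
(a,b)_43: α=2, u≡6; β=1, v≡24 (mod 43); (6|43)=+1, (24|43)=+1; sign (−1)^0·+1^1·+1^2 = +1.
(a,b)_17: α=2, u≡8; β=1, v≡3 (mod 17); (8|17)=+1, (3|17)=-1; sign (−1)^0·+1^1·-1^2 = +1.
(a,b)_47: α=3, u≡37; β=2, v≡2 (mod 47); (37|47)=+1, (2|47)=+1; sign (−1)^0·+1^2·+1^3 = +1.
(a,b)_∞: sgn(6815)=+, sgn(-5117)=−, so +1.
(a,b)_3: α=4, u≡2; β=0, v≡1 (mod 3); (2|3)=-1, (1|3)=+1; sign (−1)^0·-1^0·+1^4 = +1.
(a,b)_5: α=1, u≡2; β=2, v≡2 (mod 5); (2|5)=-1, (2|5)=-1; sign (−1)^0·-1^2·-1^1 = -1.
(a,b)_2: α=-2, β=0; u≡7, v≡3 (mod 8); ε(u)ε(v)=1·1, αω(v)=-2·1, βω(u)=0·0; sum ≡ 1  ⇒  -1.
(a,b)_7: α=2, u≡4; β=1, v≡1 (mod 7); (4|7)=+1, (1|7)=+1; sign (−1)^0·+1^1·+1^2 = +1.
(a,b)_29: α=3, u≡11; β=2, v≡28 (mod 29); (11|29)=-1, (28|29)=+1; sign (−1)^0·-1^2·+1^3 = +1.
|Ram(6815, -5117)| = 2, even; anisotropic at {2, 5}.

[2, 5]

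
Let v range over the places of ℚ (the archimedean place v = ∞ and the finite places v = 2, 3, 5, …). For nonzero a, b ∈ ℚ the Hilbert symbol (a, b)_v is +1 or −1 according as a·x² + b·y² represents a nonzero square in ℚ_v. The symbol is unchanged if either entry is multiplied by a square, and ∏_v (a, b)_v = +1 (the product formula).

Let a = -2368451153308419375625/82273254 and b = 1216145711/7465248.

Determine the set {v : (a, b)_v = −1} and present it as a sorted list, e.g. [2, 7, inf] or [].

Mod squares: a ≡ -1643429814, b ≡ 23902. Check v ∈ {∞, 2, 3, 5, 7, 11, 13, 17, 19, 23, 29, 37, 41, 43}.
v=11: a=11^2·(≡2), b=11^2·(≡8) mod 11; (2|11)=-1, (8|11)=-1; (−1)^{2·2·5}·(-1)^2·(-1)^2 = +1.
v=37: a=37^3·(≡29), b=37^1·(≡24) mod 37; (29|37)=-1, (24|37)=-1; (−1)^{3·1·18}·(-1)^1·(-1)^3 = +1.
v=∞: -1643429814 < 0 and 23902 > 0  ⇒  (a,b)_∞ = +1.
v=5: a=5^4·(≡1), b=5^0·(≡2) mod 5; (1|5)=+1, (2|5)=-1; (−1)^{4·0·2}·(+1)^0·(-1)^4 = +1.
v=43: a=43^1·(≡7), b=43^0·(≡32) mod 43; (7|43)=-1, (32|43)=-1; (−1)^{1·0·21}·(-1)^0·(-1)^1 = -1.
v=7: a=7^-2·(≡1), b=7^-2·(≡1) mod 7; (1|7)=+1, (1|7)=+1; (−1)^{-2·-2·3}·(+1)^-2·(+1)^-2 = +1.
v=23: a=23^-4·(≡22), b=23^-2·(≡15) mod 23; (22|23)=-1, (15|23)=-1; (−1)^{-4·-2·11}·(-1)^-2·(-1)^-4 = +1.
v=19: a=19^1·(≡11), b=19^1·(≡11) mod 19; (11|19)=+1, (11|19)=+1; (−1)^{1·1·9}·(+1)^1·(+1)^1 = -1.
v=17: a=17^5·(≡7), b=17^1·(≡7) mod 17; (7|17)=-1, (7|17)=-1; (−1)^{5·1·8}·(-1)^1·(-1)^5 = +1.
v=3: a=3^-1·(≡1), b=3^-2·(≡1) mod 3; (1|3)=+1, (1|3)=+1; (−1)^{-1·-2·1}·(+1)^-2·(+1)^-1 = +1.
v=13: a=13^1·(≡3), b=13^0·(≡6) mod 13; (3|13)=+1, (6|13)=-1; (−1)^{1·0·6}·(+1)^0·(-1)^1 = -1.
v=29: a=29^0·(≡12), b=29^2·(≡16) mod 29; (12|29)=-1, (16|29)=+1; (−1)^{0·2·14}·(-1)^2·(+1)^0 = +1.
v=41: a=41^1·(≡33), b=41^0·(≡16) mod 41; (33|41)=+1, (16|41)=+1; (−1)^{1·0·20}·(+1)^0·(+1)^1 = +1.
v=2: v_2(a)=-1, v_2(b)=-5; units ≡ 5, 7 (mod 8); ε·ε+αω+βω = 0·1+-1·0+-5·1 ≡ 1  ⇒  (a,b)_2 = -1.
(-1643429814, 23902 / ℚ) ramifies at {2, 13, 19, 43}: a division algebra.

[2, 13, 19, 43]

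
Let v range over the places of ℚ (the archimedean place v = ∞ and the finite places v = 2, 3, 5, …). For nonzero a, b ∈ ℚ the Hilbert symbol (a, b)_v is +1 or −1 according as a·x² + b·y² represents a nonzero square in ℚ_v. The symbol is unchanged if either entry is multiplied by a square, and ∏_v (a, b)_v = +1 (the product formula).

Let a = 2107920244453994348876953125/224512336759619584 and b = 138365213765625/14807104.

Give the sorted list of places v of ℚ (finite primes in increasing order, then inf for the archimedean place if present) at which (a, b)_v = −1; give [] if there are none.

Mod squares: a ≡ 437, b ≡ 33649. Check v ∈ {∞, 2, 3, 5, 7, 11, 13, 19, 23, 37}.
v=37: a=37^-4·(≡26), b=37^-2·(≡9) mod 37; (26|37)=+1, (9|37)=+1; (−1)^{-4·-2·18}·(+1)^-2·(+1)^-4 = +1.
v=11: a=11^2·(≡6), b=11^1·(≡9) mod 11; (6|11)=-1, (9|11)=+1; (−1)^{2·1·5}·(-1)^1·(+1)^2 = -1.
v=23: a=23^3·(≡21), b=23^1·(≡20) mod 23; (21|23)=-1, (20|23)=-1; (−1)^{3·1·11}·(-1)^1·(-1)^3 = -1.
v=∞: 437 > 0 and 33649 > 0  ⇒  (a,b)_∞ = +1.
v=13: a=13^-4·(≡2), b=13^-2·(≡6) mod 13; (2|13)=-1, (6|13)=-1; (−1)^{-4·-2·6}·(-1)^-2·(-1)^-4 = +1.
v=19: a=19^7·(≡6), b=19^3·(≡5) mod 19; (6|19)=+1, (5|19)=+1; (−1)^{7·3·9}·(+1)^3·(+1)^7 = -1.
v=3: a=3^8·(≡2), b=3^6·(≡1) mod 3; (2|3)=-1, (1|3)=+1; (−1)^{8·6·1}·(-1)^6·(+1)^8 = +1.
v=7: a=7^0·(≡5), b=7^1·(≡5) mod 7; (5|7)=-1, (5|7)=-1; (−1)^{0·1·3}·(-1)^1·(-1)^0 = -1.
v=5: a=5^12·(≡2), b=5^6·(≡4) mod 5; (2|5)=-1, (4|5)=+1; (−1)^{12·6·2}·(-1)^6·(+1)^12 = +1.
v=2: v_2(a)=-22, v_2(b)=-6; units ≡ 5, 1 (mod 8); ε·ε+αω+βω = 0·0+-22·0+-6·1 ≡ 0  ⇒  (a,b)_2 = +1.
|Ram(437, 33649)| = 4, even; anisotropic at {7, 11, 19, 23}.

[7, 11, 19, 23]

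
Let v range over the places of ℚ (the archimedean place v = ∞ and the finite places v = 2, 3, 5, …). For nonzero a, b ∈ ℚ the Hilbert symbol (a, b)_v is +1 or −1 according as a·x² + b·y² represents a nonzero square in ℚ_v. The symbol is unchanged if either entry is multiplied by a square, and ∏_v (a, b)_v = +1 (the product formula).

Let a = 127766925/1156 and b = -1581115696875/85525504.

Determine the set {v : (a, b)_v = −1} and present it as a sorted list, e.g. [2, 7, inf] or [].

(a, b) ≡ (13, -715) mod (ℚ^×)²; places V = {2, 3, 5, 11, 13, 17, 19, ∞}.
(a,b)_5: α=2, u≡2; β=5, v≡3 (mod 5); (2|5)=-1, (3|5)=-1; sign (−1)^0·-1^5·-1^2 = -1.
(a,b)_∞: sgn(13)=+, sgn(-715)=−, so +1.
(a,b)_11: α=2, u≡2; β=3, v≡3 (mod 11); (2|11)=-1, (3|11)=+1; sign (−1)^0·-1^3·+1^2 = -1.
(a,b)_3: α=2, u≡1; β=4, v≡2 (mod 3); (1|3)=+1, (2|3)=-1; sign (−1)^0·+1^4·-1^2 = +1.
(a,b)_17: α=-2, u≡2; β=-4, v≡2 (mod 17); (2|17)=+1, (2|17)=+1; sign (−1)^0·+1^-4·+1^-2 = +1.
(a,b)_19: α=2, u≡15; β=2, v≡7 (mod 19); (15|19)=-1, (7|19)=+1; sign (−1)^0·-1^2·+1^2 = +1.
(a,b)_13: α=1, u≡9; β=1, v≡9 (mod 13); (9|13)=+1, (9|13)=+1; sign (−1)^0·+1^1·+1^1 = +1.
(a,b)_2: α=-2, β=-10; u≡5, v≡5 (mod 8); ε(u)ε(v)=0·0, αω(v)=-2·1, βω(u)=-10·1; sum ≡ 0  ⇒  +1.
(13, -715 / ℚ) ramifies at {5, 11}: a division algebra.

[5, 11]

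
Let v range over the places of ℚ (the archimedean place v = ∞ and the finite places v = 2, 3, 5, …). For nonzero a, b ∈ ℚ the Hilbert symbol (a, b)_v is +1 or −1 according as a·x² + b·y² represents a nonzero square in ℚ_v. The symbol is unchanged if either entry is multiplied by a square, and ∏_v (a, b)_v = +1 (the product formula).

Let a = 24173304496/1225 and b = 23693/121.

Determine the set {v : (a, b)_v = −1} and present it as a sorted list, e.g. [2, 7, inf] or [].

[17, 43]

(a, b) ≡ (12486211, 23693) mod (ℚ^×)²; places V = {2, 5, 7, 11, 17, 19, 29, 31, 43, ∞}.
(a,b)_29: α=1, u≡4; β=1, v≡1 (mod 29); (4|29)=+1, (1|29)=+1; sign (−1)^0·+1^1·+1^1 = +1.
(a,b)_∞: sgn(12486211)=+, sgn(23693)=+, so +1.
(a,b)_31: α=1, u≡6; β=0, v≡28 (mod 31); (6|31)=-1, (28|31)=+1; sign (−1)^0·-1^0·+1^1 = +1.
(a,b)_11: α=2, u≡4; β=-2, v≡10 (mod 11); (4|11)=+1, (10|11)=-1; sign (−1)^0·+1^-2·-1^2 = +1.
(a,b)_17: α=1, u≡4; β=0, v≡6 (mod 17); (4|17)=+1, (6|17)=-1; sign (−1)^0·+1^0·-1^1 = -1.
(a,b)_7: α=-2, u≡3; β=0, v≡6 (mod 7); (3|7)=-1, (6|7)=-1; sign (−1)^0·-1^0·-1^-2 = +1.
(a,b)_19: α=1, u≡7; β=1, v≡18 (mod 19); (7|19)=+1, (18|19)=-1; sign (−1)^1·+1^1·-1^1 = +1.
(a,b)_43: α=1, u≡4; β=1, v≡1 (mod 43); (4|43)=+1, (1|43)=+1; sign (−1)^1·+1^1·+1^1 = -1.
(a,b)_5: α=-2, u≡4; β=0, v≡3 (mod 5); (4|5)=+1, (3|5)=-1; sign (−1)^0·+1^0·-1^-2 = +1.
(a,b)_2: α=4, β=0; u≡3, v≡5 (mod 8); ε(u)ε(v)=1·0, αω(v)=4·1, βω(u)=0·1; sum ≡ 0  ⇒  +1.
(12486211, 23693 / ℚ) ramifies at {17, 43}: a division algebra.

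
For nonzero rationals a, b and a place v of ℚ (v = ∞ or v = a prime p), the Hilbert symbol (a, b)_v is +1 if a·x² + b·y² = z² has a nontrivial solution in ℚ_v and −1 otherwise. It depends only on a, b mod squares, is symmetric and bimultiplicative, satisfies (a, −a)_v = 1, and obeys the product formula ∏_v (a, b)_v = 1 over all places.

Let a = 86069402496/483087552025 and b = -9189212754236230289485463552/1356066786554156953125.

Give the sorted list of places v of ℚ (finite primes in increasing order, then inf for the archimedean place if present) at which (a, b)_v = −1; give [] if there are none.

(a, b) ≡ (14, -715) mod (ℚ^×)²; places V = {2, 3, 5, 7, 11, 13, 17, 31, 37, ∞}.
(a,b)_37: α=-2, u≡35; β=-6, v≡3 (mod 37); (35|37)=-1, (3|37)=+1; sign (−1)^0·-1^-6·+1^-2 = +1.
(a,b)_11: α=4, u≡3; β=11, v≡3 (mod 11); (3|11)=+1, (3|11)=+1; sign (−1)^0·+1^11·+1^4 = +1.
(a,b)_31: α=0, u≡16; β=2, v≡29 (mod 31); (16|31)=+1, (29|31)=-1; sign (−1)^0·+1^2·-1^0 = +1.
(a,b)_13: α=-2, u≡4; β=1, v≡10 (mod 13); (4|13)=+1, (10|13)=+1; sign (−1)^0·+1^1·+1^-2 = +1.
(a,b)_3: α=8, u≡2; β=-4, v≡2 (mod 3); (2|3)=-1, (2|3)=-1; sign (−1)^0·-1^-4·-1^8 = +1.
(a,b)_17: α=-4, u≡12; β=-4, v≡2 (mod 17); (12|17)=-1, (2|17)=+1; sign (−1)^0·-1^-4·+1^-4 = +1.
(a,b)_∞: sgn(14)=+, sgn(-715)=−, so +1.
(a,b)_7: α=1, u≡2; β=4, v≡6 (mod 7); (2|7)=+1, (6|7)=-1; sign (−1)^0·+1^4·-1^1 = -1.
(a,b)_5: α=-2, u≡1; β=-7, v≡2 (mod 5); (1|5)=+1, (2|5)=-1; sign (−1)^0·+1^-7·-1^-2 = +1.
(a,b)_2: α=7, β=30; u≡7, v≡5 (mod 8); ε(u)ε(v)=1·0, αω(v)=7·1, βω(u)=30·0; sum ≡ 1  ⇒  -1.
Ram(14, -715) = {2, 7}; no ℚ_2-point on the conic.

[2, 7]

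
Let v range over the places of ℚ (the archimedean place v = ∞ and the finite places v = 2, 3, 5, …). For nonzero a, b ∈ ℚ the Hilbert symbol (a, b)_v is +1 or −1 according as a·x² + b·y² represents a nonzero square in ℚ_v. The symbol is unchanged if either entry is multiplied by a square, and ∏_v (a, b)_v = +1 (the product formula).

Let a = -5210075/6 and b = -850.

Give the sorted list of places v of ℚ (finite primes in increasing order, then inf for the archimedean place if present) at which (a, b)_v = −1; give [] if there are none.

[2, 3, 13, 17, 41, inf]

(a, b) ≡ (-1250418, -34) mod (ℚ^×)²; places V = {2, 3, 5, 13, 17, 23, 41, ∞}.
(a,b)_5: α=2, u≡2; β=2, v≡1 (mod 5); (2|5)=-1, (1|5)=+1; sign (−1)^0·-1^2·+1^2 = +1.
(a,b)_23: α=1, u≡8; β=0, v≡1 (mod 23); (8|23)=+1, (1|23)=+1; sign (−1)^0·+1^0·+1^1 = +1.
(a,b)_∞: sgn(-1250418)=−, sgn(-34)=−, so -1.
(a,b)_3: α=-1, u≡2; β=0, v≡2 (mod 3); (2|3)=-1, (2|3)=-1; sign (−1)^0·-1^0·-1^-1 = -1.
(a,b)_13: α=1, u≡9; β=0, v≡8 (mod 13); (9|13)=+1, (8|13)=-1; sign (−1)^0·+1^0·-1^1 = -1.
(a,b)_2: α=-1, β=1; u≡7, v≡7 (mod 8); ε(u)ε(v)=1·1, αω(v)=-1·0, βω(u)=1·0; sum ≡ 1  ⇒  -1.
(a,b)_41: α=1, u≡11; β=0, v≡11 (mod 41); (11|41)=-1, (11|41)=-1; sign (−1)^0·-1^0·-1^1 = -1.
(a,b)_17: α=1, u≡3; β=1, v≡1 (mod 17); (3|17)=-1, (1|17)=+1; sign (−1)^0·-1^1·+1^1 = -1.
Ram(-1250418, -34) = {2, 3, 13, 17, 41, ∞}; no ℚ_2-point on the conic.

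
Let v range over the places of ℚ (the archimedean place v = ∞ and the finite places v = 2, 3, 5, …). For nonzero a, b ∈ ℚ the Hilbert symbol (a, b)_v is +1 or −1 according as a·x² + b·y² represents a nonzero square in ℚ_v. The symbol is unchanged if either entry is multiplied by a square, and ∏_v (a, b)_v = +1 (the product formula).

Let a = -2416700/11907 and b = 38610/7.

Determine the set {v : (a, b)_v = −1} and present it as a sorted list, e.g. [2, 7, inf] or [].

[7, 13]

Mod squares: a ≡ -429, b ≡ 30030. Check v ∈ {∞, 2, 3, 5, 7, 11, 13}.
v=∞: -429 < 0 and 30030 > 0  ⇒  (a,b)_∞ = +1.
v=11: a=11^1·(≡5), b=11^1·(≡8) mod 11; (5|11)=+1, (8|11)=-1; (−1)^{1·1·5}·(+1)^1·(-1)^1 = +1.
v=2: v_2(a)=2, v_2(b)=1; units ≡ 3, 7 (mod 8); ε·ε+αω+βω = 1·1+2·0+1·1 ≡ 0  ⇒  (a,b)_2 = +1.
v=13: a=13^3·(≡8), b=13^1·(≡12) mod 13; (8|13)=-1, (12|13)=+1; (−1)^{3·1·6}·(-1)^1·(+1)^3 = -1.
v=3: a=3^-5·(≡1), b=3^3·(≡2) mod 3; (1|3)=+1, (2|3)=-1; (−1)^{-5·3·1}·(+1)^3·(-1)^-5 = +1.
v=7: a=7^-2·(≡3), b=7^-1·(≡5) mod 7; (3|7)=-1, (5|7)=-1; (−1)^{-2·-1·3}·(-1)^-1·(-1)^-2 = -1.
v=5: a=5^2·(≡1), b=5^1·(≡1) mod 5; (1|5)=+1, (1|5)=+1; (−1)^{2·1·2}·(+1)^1·(+1)^2 = +1.
Ram(-429, 30030) = {7, 13}; no ℚ_7-point on the conic.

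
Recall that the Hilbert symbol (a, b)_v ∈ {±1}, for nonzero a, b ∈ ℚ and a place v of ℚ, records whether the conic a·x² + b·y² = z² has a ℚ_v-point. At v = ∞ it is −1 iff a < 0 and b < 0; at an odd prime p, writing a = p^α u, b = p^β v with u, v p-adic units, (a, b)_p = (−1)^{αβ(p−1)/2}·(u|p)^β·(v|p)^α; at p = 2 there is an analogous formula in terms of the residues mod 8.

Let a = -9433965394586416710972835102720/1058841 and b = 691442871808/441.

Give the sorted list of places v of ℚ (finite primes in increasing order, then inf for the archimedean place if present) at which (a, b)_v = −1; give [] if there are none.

[2, 5, 31, 47]

(a, b) ≡ (-19270, 1222702) mod (ℚ^×)²; places V = {2, 3, 5, 7, 13, 31, 37, 41, 47, ∞}.
(a,b)_47: α=5, u≡13; β=2, v≡20 (mod 47); (13|47)=-1, (20|47)=-1; sign (−1)^0·-1^2·-1^5 = -1.
(a,b)_∞: sgn(-19270)=−, sgn(1222702)=+, so +1.
(a,b)_5: α=1, u≡1; β=0, v≡3 (mod 5); (1|5)=+1, (3|5)=-1; sign (−1)^0·+1^0·-1^1 = -1.
(a,b)_37: α=2, u≡12; β=1, v≡19 (mod 37); (12|37)=+1, (19|37)=-1; sign (−1)^0·+1^1·-1^2 = +1.
(a,b)_41: α=3, u≡7; β=1, v≡34 (mod 41); (7|41)=-1, (34|41)=-1; sign (−1)^0·-1^1·-1^3 = +1.
(a,b)_7: α=-6, u≡2; β=-2, v≡5 (mod 7); (2|7)=+1, (5|7)=-1; sign (−1)^0·+1^-2·-1^-6 = +1.
(a,b)_3: α=-2, u≡2; β=-2, v≡1 (mod 3); (2|3)=-1, (1|3)=+1; sign (−1)^0·-1^-2·+1^-2 = +1.
(a,b)_13: α=2, u≡9; β=1, v≡4 (mod 13); (9|13)=+1, (4|13)=+1; sign (−1)^0·+1^1·+1^2 = +1.
(a,b)_31: α=2, u≡30; β=1, v≡25 (mod 31); (30|31)=-1, (25|31)=+1; sign (−1)^0·-1^1·+1^2 = -1.
(a,b)_2: α=29, β=9; u≡5, v≡7 (mod 8); ε(u)ε(v)=0·1, αω(v)=29·0, βω(u)=9·1; sum ≡ 1  ⇒  -1.
|Ram(-19270, 1222702)| = 4, even; anisotropic at {2, 5, 31, 47}.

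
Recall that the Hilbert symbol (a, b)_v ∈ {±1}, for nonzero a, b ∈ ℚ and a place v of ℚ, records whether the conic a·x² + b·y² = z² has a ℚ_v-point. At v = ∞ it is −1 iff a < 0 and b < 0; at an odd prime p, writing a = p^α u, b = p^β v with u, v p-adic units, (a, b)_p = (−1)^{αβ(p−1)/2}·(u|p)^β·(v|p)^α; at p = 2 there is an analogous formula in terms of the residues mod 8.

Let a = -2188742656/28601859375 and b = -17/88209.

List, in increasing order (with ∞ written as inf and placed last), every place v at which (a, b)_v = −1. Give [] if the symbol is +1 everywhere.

[17, inf]

Mod squares: a ≡ -31, b ≡ -17. Check v ∈ {∞, 2, 3, 5, 11, 17, 31, 43}.
v=11: a=11^0·(≡10), b=11^-2·(≡9) mod 11; (10|11)=-1, (9|11)=+1; (−1)^{0·-2·5}·(-1)^-2·(+1)^0 = +1.
v=2: v_2(a)=12, v_2(b)=0; units ≡ 1, 7 (mod 8); ε·ε+αω+βω = 0·1+12·0+0·0 ≡ 0  ⇒  (a,b)_2 = +1.
v=31: a=31^-1·(≡30), b=31^0·(≡1) mod 31; (30|31)=-1, (1|31)=+1; (−1)^{-1·0·15}·(-1)^0·(+1)^-1 = +1.
v=3: a=3^-10·(≡2), b=3^-6·(≡1) mod 3; (2|3)=-1, (1|3)=+1; (−1)^{-10·-6·1}·(-1)^-6·(+1)^-10 = +1.
v=5: a=5^-6·(≡1), b=5^0·(≡2) mod 5; (1|5)=+1, (2|5)=-1; (−1)^{-6·0·2}·(+1)^0·(-1)^-6 = +1.
v=∞: -31 < 0 and -17 < 0  ⇒  (a,b)_∞ = -1.
v=43: a=43^2·(≡26), b=43^0·(≡7) mod 43; (26|43)=-1, (7|43)=-1; (−1)^{2·0·21}·(-1)^0·(-1)^2 = +1.
v=17: a=17^2·(≡10), b=17^1·(≡13) mod 17; (10|17)=-1, (13|17)=+1; (−1)^{2·1·8}·(-1)^1·(+1)^2 = -1.
(-31, -17 / ℚ) ramifies at {17, ∞}: a division algebra.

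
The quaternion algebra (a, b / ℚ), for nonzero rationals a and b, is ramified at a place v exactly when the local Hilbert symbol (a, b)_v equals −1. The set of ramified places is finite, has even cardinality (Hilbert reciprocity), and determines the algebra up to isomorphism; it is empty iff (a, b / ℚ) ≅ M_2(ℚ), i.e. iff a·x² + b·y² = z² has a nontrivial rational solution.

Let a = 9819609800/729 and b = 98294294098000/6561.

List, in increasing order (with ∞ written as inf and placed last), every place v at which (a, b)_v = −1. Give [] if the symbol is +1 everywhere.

Mod squares: a ≡ 2, b ≡ 5005. Check v ∈ {∞, 2, 3, 5, 7, 11, 13}.
v=∞: 2 > 0 and 5005 > 0  ⇒  (a,b)_∞ = +1.
v=3: a=3^-6·(≡2), b=3^-8·(≡1) mod 3; (2|3)=-1, (1|3)=+1; (−1)^{-6·-8·1}·(-1)^-8·(+1)^-6 = +1.
v=7: a=7^4·(≡1), b=7^5·(≡1) mod 7; (1|7)=+1, (1|7)=+1; (−1)^{4·5·3}·(+1)^5·(+1)^4 = +1.
v=11: a=11^2·(≡8), b=11^3·(≡1) mod 11; (8|11)=-1, (1|11)=+1; (−1)^{2·3·5}·(-1)^3·(+1)^2 = -1.
v=2: v_2(a)=3, v_2(b)=4; units ≡ 1, 5 (mod 8); ε·ε+αω+βω = 0·0+3·1+4·0 ≡ 1  ⇒  (a,b)_2 = -1.
v=5: a=5^2·(≡3), b=5^3·(≡4) mod 5; (3|5)=-1, (4|5)=+1; (−1)^{2·3·2}·(-1)^3·(+1)^2 = -1.
v=13: a=13^2·(≡11), b=13^3·(≡8) mod 13; (11|13)=-1, (8|13)=-1; (−1)^{2·3·6}·(-1)^3·(-1)^2 = -1.
(2, 5005 / ℚ) ramifies at {2, 5, 11, 13}: a division algebra.

[2, 5, 11, 13]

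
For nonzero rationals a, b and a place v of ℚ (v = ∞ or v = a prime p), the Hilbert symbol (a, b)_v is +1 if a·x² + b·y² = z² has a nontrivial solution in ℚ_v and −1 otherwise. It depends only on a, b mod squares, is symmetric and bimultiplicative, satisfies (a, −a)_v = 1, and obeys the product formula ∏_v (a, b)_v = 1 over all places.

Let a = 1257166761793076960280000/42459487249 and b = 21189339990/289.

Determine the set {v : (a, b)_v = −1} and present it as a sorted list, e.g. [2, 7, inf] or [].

[2, 5, 7, 13]

(a, b) ≡ (7, 390) mod (ℚ^×)²; places V = {2, 3, 5, 7, 13, 17, 23, 31, ∞}.
(a,b)_3: α=18, u≡1; β=9, v≡1 (mod 3); (1|3)=+1, (1|3)=+1; sign (−1)^0·+1^9·+1^18 = +1.
(a,b)_23: α=-2, u≡10; β=0, v≡19 (mod 23); (10|23)=-1, (19|23)=-1; sign (−1)^0·-1^0·-1^-2 = +1.
(a,b)_17: α=-4, u≡14; β=-2, v≡2 (mod 17); (14|17)=-1, (2|17)=+1; sign (−1)^0·-1^-2·+1^-4 = +1.
(a,b)_2: α=6, β=1; u≡7, v≡3 (mod 8); ε(u)ε(v)=1·1, αω(v)=6·1, βω(u)=1·0; sum ≡ 1  ⇒  -1.
(a,b)_31: α=-2, u≡16; β=0, v≡20 (mod 31); (16|31)=+1, (20|31)=+1; sign (−1)^0·+1^0·+1^-2 = +1.
(a,b)_7: α=5, u≡4; β=2, v≡5 (mod 7); (4|7)=+1, (5|7)=-1; sign (−1)^0·+1^2·-1^5 = -1.
(a,b)_∞: sgn(7)=+, sgn(390)=+, so +1.
(a,b)_5: α=4, u≡2; β=1, v≡2 (mod 5); (2|5)=-1, (2|5)=-1; sign (−1)^0·-1^1·-1^4 = -1.
(a,b)_13: α=6, u≡8; β=3, v≡3 (mod 13); (8|13)=-1, (3|13)=+1; sign (−1)^0·-1^3·+1^6 = -1.
(7, 390 / ℚ) ramifies at {2, 5, 7, 13}: a division algebra.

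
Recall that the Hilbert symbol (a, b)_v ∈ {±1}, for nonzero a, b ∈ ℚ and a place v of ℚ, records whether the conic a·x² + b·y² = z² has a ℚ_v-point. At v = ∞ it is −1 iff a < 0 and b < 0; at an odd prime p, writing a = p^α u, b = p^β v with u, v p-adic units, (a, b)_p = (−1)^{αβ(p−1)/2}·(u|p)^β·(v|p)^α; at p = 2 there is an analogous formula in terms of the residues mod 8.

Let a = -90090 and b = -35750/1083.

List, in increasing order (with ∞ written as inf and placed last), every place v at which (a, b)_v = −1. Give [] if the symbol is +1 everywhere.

(a, b) ≡ (-10010, -4290) mod (ℚ^×)²; places V = {2, 3, 5, 7, 11, 13, 19, ∞}.
(a,b)_13: α=1, u≡12; β=1, v≡8 (mod 13); (12|13)=+1, (8|13)=-1; sign (−1)^0·+1^1·-1^1 = -1.
(a,b)_5: α=1, u≡2; β=3, v≡3 (mod 5); (2|5)=-1, (3|5)=-1; sign (−1)^0·-1^3·-1^1 = +1.
(a,b)_2: α=1, β=1; u≡3, v≡7 (mod 8); ε(u)ε(v)=1·1, αω(v)=1·0, βω(u)=1·1; sum ≡ 0  ⇒  +1.
(a,b)_∞: sgn(-10010)=−, sgn(-4290)=−, so -1.
(a,b)_7: α=1, u≡3; β=0, v≡4 (mod 7); (3|7)=-1, (4|7)=+1; sign (−1)^0·-1^0·+1^1 = +1.
(a,b)_11: α=1, u≡5; β=1, v≡10 (mod 11); (5|11)=+1, (10|11)=-1; sign (−1)^1·+1^1·-1^1 = +1.
(a,b)_19: α=0, u≡8; β=-2, v≡9 (mod 19); (8|19)=-1, (9|19)=+1; sign (−1)^0·-1^-2·+1^0 = +1.
(a,b)_3: α=2, u≡1; β=-1, v≡1 (mod 3); (1|3)=+1, (1|3)=+1; sign (−1)^0·+1^-1·+1^2 = +1.
|Ram(-10010, -4290)| = 2, even; anisotropic at {13, ∞}.

[13, inf]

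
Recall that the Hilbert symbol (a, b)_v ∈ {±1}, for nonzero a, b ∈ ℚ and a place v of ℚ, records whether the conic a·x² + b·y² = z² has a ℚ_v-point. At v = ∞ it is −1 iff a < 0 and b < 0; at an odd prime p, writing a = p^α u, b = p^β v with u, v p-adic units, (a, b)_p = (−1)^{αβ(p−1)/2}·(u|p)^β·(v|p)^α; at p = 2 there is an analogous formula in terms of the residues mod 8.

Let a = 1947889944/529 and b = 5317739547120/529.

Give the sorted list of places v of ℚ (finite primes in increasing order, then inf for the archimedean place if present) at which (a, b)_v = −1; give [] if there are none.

[2, 3, 7, 13]

Mod squares: a ≡ 6, b ≡ 455. Check v ∈ {∞, 2, 3, 5, 7, 11, 13, 23}.
v=3: a=3^5·(≡2), b=3^6·(≡2) mod 3; (2|3)=-1, (2|3)=-1; (−1)^{5·6·1}·(-1)^6·(-1)^5 = -1.
v=∞: 6 > 0 and 455 > 0  ⇒  (a,b)_∞ = +1.
v=5: a=5^0·(≡1), b=5^1·(≡1) mod 5; (1|5)=+1, (1|5)=+1; (−1)^{0·1·2}·(+1)^1·(+1)^0 = +1.
v=11: a=11^2·(≡6), b=11^2·(≡1) mod 11; (6|11)=-1, (1|11)=+1; (−1)^{2·2·5}·(-1)^2·(+1)^2 = +1.
v=7: a=7^2·(≡6), b=7^3·(≡2) mod 7; (6|7)=-1, (2|7)=+1; (−1)^{2·3·3}·(-1)^3·(+1)^2 = -1.
v=2: v_2(a)=3, v_2(b)=4; units ≡ 3, 7 (mod 8); ε·ε+αω+βω = 1·1+3·0+4·1 ≡ 1  ⇒  (a,b)_2 = -1.
v=13: a=13^2·(≡8), b=13^3·(≡3) mod 13; (8|13)=-1, (3|13)=+1; (−1)^{2·3·6}·(-1)^3·(+1)^2 = -1.
v=23: a=23^-2·(≡3), b=23^-2·(≡2) mod 23; (3|23)=+1, (2|23)=+1; (−1)^{-2·-2·11}·(+1)^-2·(+1)^-2 = +1.
Ram(6, 455) = {2, 3, 7, 13}; no ℚ_2-point on the conic.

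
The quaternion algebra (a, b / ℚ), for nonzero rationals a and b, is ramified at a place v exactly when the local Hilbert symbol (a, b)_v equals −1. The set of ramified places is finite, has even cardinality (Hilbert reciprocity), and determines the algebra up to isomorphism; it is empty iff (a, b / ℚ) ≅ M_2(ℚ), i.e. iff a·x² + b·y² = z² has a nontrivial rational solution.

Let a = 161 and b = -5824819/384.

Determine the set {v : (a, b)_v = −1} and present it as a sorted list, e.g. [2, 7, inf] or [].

(a, b) ≡ (161, -546) mod (ℚ^×)²; places V = {2, 3, 7, 11, 13, 23, ∞}.
(a,b)_∞: sgn(161)=+, sgn(-546)=−, so +1.
(a,b)_13: α=0, u≡5; β=1, v≡3 (mod 13); (5|13)=-1, (3|13)=+1; sign (−1)^0·-1^1·+1^0 = -1.
(a,b)_23: α=1, u≡7; β=2, v≡9 (mod 23); (7|23)=-1, (9|23)=+1; sign (−1)^0·-1^2·+1^1 = +1.
(a,b)_2: α=0, β=-7; u≡1, v≡7 (mod 8); ε(u)ε(v)=0·1, αω(v)=0·0, βω(u)=-7·0; sum ≡ 0  ⇒  +1.
(a,b)_3: α=0, u≡2; β=-1, v≡1 (mod 3); (2|3)=-1, (1|3)=+1; sign (−1)^0·-1^-1·+1^0 = -1.
(a,b)_11: α=0, u≡7; β=2, v≡3 (mod 11); (7|11)=-1, (3|11)=+1; sign (−1)^0·-1^2·+1^0 = +1.
(a,b)_7: α=1, u≡2; β=1, v≡6 (mod 7); (2|7)=+1, (6|7)=-1; sign (−1)^1·+1^1·-1^1 = +1.
Ram(161, -546) = {3, 13}; no ℚ_3-point on the conic.

[3, 13]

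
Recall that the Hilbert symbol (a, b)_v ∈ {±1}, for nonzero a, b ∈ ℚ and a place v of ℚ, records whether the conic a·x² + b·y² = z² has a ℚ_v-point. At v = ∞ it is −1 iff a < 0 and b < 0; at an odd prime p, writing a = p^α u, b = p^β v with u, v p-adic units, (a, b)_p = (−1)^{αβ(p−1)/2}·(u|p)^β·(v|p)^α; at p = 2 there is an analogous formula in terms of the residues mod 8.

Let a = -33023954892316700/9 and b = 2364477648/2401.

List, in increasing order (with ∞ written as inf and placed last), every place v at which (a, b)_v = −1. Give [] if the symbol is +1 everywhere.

Mod squares: a ≡ -23, b ≡ 1653. Check v ∈ {∞, 2, 3, 5, 7, 13, 19, 23, 29}.
v=3: a=3^-2·(≡1), b=3^1·(≡2) mod 3; (1|3)=+1, (2|3)=-1; (−1)^{-2·1·1}·(+1)^1·(-1)^-2 = +1.
v=2: v_2(a)=2, v_2(b)=4; units ≡ 1, 5 (mod 8); ε·ε+αω+βω = 0·0+2·1+4·0 ≡ 0  ⇒  (a,b)_2 = +1.
v=29: a=29^2·(≡24), b=29^1·(≡13) mod 29; (24|29)=+1, (13|29)=+1; (−1)^{2·1·14}·(+1)^1·(+1)^2 = +1.
v=23: a=23^5·(≡21), b=23^2·(≡11) mod 23; (21|23)=-1, (11|23)=-1; (−1)^{5·2·11}·(-1)^2·(-1)^5 = -1.
v=13: a=13^2·(≡4), b=13^2·(≡6) mod 13; (4|13)=+1, (6|13)=-1; (−1)^{2·2·6}·(+1)^2·(-1)^2 = +1.
v=19: a=19^2·(≡10), b=19^1·(≡7) mod 19; (10|19)=-1, (7|19)=+1; (−1)^{2·1·9}·(-1)^1·(+1)^2 = -1.
v=5: a=5^2·(≡3), b=5^0·(≡3) mod 5; (3|5)=-1, (3|5)=-1; (−1)^{2·0·2}·(-1)^0·(-1)^2 = +1.
v=∞: -23 < 0 and 1653 > 0  ⇒  (a,b)_∞ = +1.
v=7: a=7^0·(≡5), b=7^-4·(≡1) mod 7; (5|7)=-1, (1|7)=+1; (−1)^{0·-4·3}·(-1)^-4·(+1)^0 = +1.
|Ram(-23, 1653)| = 2, even; anisotropic at {19, 23}.

[19, 23]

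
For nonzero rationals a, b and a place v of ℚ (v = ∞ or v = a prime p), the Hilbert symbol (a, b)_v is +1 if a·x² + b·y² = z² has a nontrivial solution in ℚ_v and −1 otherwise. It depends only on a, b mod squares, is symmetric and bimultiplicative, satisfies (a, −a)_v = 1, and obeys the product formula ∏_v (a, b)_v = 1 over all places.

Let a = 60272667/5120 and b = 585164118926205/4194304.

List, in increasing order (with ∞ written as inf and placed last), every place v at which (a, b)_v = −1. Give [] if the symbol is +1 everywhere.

[5, 7, 17, 37]

Mod squares: a ≡ 22015, b ≡ 5. Check v ∈ {∞, 2, 3, 5, 7, 13, 17, 37}.
v=3: a=3^4·(≡1), b=3^6·(≡2) mod 3; (1|3)=+1, (2|3)=-1; (−1)^{4·6·1}·(+1)^6·(-1)^4 = +1.
v=13: a=13^2·(≡6), b=13^2·(≡2) mod 13; (6|13)=-1, (2|13)=-1; (−1)^{2·2·6}·(-1)^2·(-1)^2 = +1.
v=2: v_2(a)=-10, v_2(b)=-22; units ≡ 7, 5 (mod 8); ε·ε+αω+βω = 1·0+-10·1+-22·0 ≡ 0  ⇒  (a,b)_2 = +1.
v=∞: 22015 > 0 and 5 > 0  ⇒  (a,b)_∞ = +1.
v=5: a=5^-1·(≡3), b=5^1·(≡4) mod 5; (3|5)=-1, (4|5)=+1; (−1)^{-1·1·2}·(-1)^1·(+1)^-1 = -1.
v=7: a=7^1·(≡1), b=7^4·(≡6) mod 7; (1|7)=+1, (6|7)=-1; (−1)^{1·4·3}·(+1)^4·(-1)^1 = -1.
v=17: a=17^1·(≡11), b=17^2·(≡12) mod 17; (11|17)=-1, (12|17)=-1; (−1)^{1·2·8}·(-1)^2·(-1)^1 = -1.
v=37: a=37^1·(≡10), b=37^2·(≡14) mod 37; (10|37)=+1, (14|37)=-1; (−1)^{1·2·18}·(+1)^2·(-1)^1 = -1.
|Ram(22015, 5)| = 4, even; anisotropic at {5, 7, 17, 37}.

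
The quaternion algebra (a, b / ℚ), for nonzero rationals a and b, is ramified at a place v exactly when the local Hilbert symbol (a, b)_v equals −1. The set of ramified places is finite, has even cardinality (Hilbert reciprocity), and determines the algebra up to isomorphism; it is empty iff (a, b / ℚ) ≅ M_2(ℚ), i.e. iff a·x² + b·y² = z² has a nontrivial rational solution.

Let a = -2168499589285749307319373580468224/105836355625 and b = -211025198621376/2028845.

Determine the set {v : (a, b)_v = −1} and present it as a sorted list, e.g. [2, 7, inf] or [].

(a, b) ≡ (-657169, -4750055) mod (ℚ^×)²; places V = {2, 3, 5, 7, 11, 13, 17, 23, 29, 31, 41, 43, 47, ∞}.
(a,b)_13: α=-4, u≡7; β=-2, v≡5 (mod 13); (7|13)=-1, (5|13)=-1; sign (−1)^0·-1^-2·-1^-4 = +1.
(a,b)_43: α=1, u≡15; β=0, v≡37 (mod 43); (15|43)=+1, (37|43)=-1; sign (−1)^0·+1^0·-1^1 = -1.
(a,b)_41: α=2, u≡1; β=1, v≡19 (mod 41); (1|41)=+1, (19|41)=-1; sign (−1)^0·+1^1·-1^2 = +1.
(a,b)_3: α=20, u≡2; β=8, v≡1 (mod 3); (2|3)=-1, (1|3)=+1; sign (−1)^0·-1^8·+1^20 = +1.
(a,b)_47: α=2, u≡24; β=1, v≡7 (mod 47); (24|47)=+1, (7|47)=+1; sign (−1)^0·+1^1·+1^2 = +1.
(a,b)_29: α=3, u≡14; β=1, v≡3 (mod 29); (14|29)=-1, (3|29)=-1; sign (−1)^0·-1^1·-1^3 = +1.
(a,b)_11: α=-2, u≡4; β=0, v≡3 (mod 11); (4|11)=+1, (3|11)=+1; sign (−1)^0·+1^0·+1^-2 = +1.
(a,b)_∞: sgn(-657169)=−, sgn(-4750055)=−, so -1.
(a,b)_2: α=20, β=6; u≡7, v≡1 (mod 8); ε(u)ε(v)=1·0, αω(v)=20·0, βω(u)=6·0; sum ≡ 0  ⇒  +1.
(a,b)_23: α=0, u≡21; β=2, v≡15 (mod 23); (21|23)=-1, (15|23)=-1; sign (−1)^0·-1^2·-1^0 = +1.
(a,b)_7: α=-2, u≡3; β=-4, v≡3 (mod 7); (3|7)=-1, (3|7)=-1; sign (−1)^0·-1^-4·-1^-2 = +1.
(a,b)_5: α=-4, u≡4; β=-1, v≡1 (mod 5); (4|5)=+1, (1|5)=+1; sign (−1)^0·+1^-1·+1^-4 = +1.
(a,b)_31: α=1, u≡16; β=0, v≡24 (mod 31); (16|31)=+1, (24|31)=-1; sign (−1)^0·+1^0·-1^1 = -1.
(a,b)_17: α=3, u≡4; β=1, v≡5 (mod 17); (4|17)=+1, (5|17)=-1; sign (−1)^0·+1^1·-1^3 = -1.
(-657169, -4750055 / ℚ) ramifies at {17, 31, 43, ∞}: a division algebra.

[17, 31, 43, inf]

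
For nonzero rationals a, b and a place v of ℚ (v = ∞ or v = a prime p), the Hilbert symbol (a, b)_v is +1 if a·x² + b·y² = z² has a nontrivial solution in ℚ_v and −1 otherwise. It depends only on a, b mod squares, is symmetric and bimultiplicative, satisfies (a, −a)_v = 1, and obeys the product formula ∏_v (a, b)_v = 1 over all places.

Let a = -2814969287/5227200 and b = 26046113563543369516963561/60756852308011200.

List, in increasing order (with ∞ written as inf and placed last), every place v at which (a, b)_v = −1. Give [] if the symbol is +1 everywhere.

[2, 3]

Mod squares: a ≡ -69, b ≡ 3. Check v ∈ {∞, 2, 3, 5, 7, 11, 13, 23, 37}.
v=2: v_2(a)=-6, v_2(b)=-6; units ≡ 3, 3 (mod 8); ε·ε+αω+βω = 1·1+-6·1+-6·1 ≡ 1  ⇒  (a,b)_2 = -1.
v=37: a=37^2·(≡8), b=37^6·(≡34) mod 37; (8|37)=-1, (34|37)=+1; (−1)^{2·6·18}·(-1)^6·(+1)^2 = +1.
v=3: a=3^-3·(≡1), b=3^-11·(≡1) mod 3; (1|3)=+1, (1|3)=+1; (−1)^{-3·-11·1}·(+1)^-11·(+1)^-3 = -1.
v=∞: -69 < 0 and 3 > 0  ⇒  (a,b)_∞ = +1.
v=13: a=13^2·(≡1), b=13^4·(≡10) mod 13; (1|13)=+1, (10|13)=+1; (−1)^{2·4·6}·(+1)^4·(+1)^2 = +1.
v=23: a=23^3·(≡5), b=23^6·(≡6) mod 23; (5|23)=-1, (6|23)=+1; (−1)^{3·6·11}·(-1)^6·(+1)^3 = +1.
v=5: a=5^-2·(≡1), b=5^-2·(≡2) mod 5; (1|5)=+1, (2|5)=-1; (−1)^{-2·-2·2}·(+1)^-2·(-1)^-2 = +1.
v=11: a=11^-2·(≡8), b=11^-8·(≡4) mod 11; (8|11)=-1, (4|11)=+1; (−1)^{-2·-8·5}·(-1)^-8·(+1)^-2 = +1.
v=7: a=7^0·(≡4), b=7^4·(≡3) mod 7; (4|7)=+1, (3|7)=-1; (−1)^{0·4·3}·(+1)^4·(-1)^0 = +1.
|Ram(-69, 3)| = 2, even; anisotropic at {2, 3}.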